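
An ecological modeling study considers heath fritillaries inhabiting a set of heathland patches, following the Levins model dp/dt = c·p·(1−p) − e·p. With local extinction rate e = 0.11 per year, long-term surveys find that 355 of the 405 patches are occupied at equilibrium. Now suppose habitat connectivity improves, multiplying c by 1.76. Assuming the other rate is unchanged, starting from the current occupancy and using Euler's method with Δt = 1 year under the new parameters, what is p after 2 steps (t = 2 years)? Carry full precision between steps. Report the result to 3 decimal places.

0.920

Observed p* = 355/405 = 0.87654.
Balance c(1−p*) = e gives c = e/(1 − 0.87654) = 0.11/0.12346 = 0.89100.
Starting from p₀ = 0.87654; update p ← p + (dp/dt)·Δt with the new parameters.
step 1: Δp = +0.07328, p = 0.94982
step 2: Δp = -0.02974, p = 0.92008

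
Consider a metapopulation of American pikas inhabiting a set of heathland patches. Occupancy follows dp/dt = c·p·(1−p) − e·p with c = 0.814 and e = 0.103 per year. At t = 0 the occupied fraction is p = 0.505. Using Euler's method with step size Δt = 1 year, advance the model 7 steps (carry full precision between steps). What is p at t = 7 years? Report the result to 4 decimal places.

0.8732

Update rule: p ← p + [c·p·(1−p) − e·p]·Δt with Δt = 1.
p: 0.50500 → 0.65646  (Δp = +0.15146)
p: 0.65646 → 0.77242  (Δp = +0.11596)
p: 0.77242 → 0.83595  (Δp = +0.06353)
p: 0.83595 → 0.86148  (Δp = +0.02553)
p: 0.86148 → 0.86988  (Δp = +0.00841)
p: 0.86988 → 0.87242  (Δp = +0.00254)
p: 0.87242 → 0.87316  (Δp = +0.00074)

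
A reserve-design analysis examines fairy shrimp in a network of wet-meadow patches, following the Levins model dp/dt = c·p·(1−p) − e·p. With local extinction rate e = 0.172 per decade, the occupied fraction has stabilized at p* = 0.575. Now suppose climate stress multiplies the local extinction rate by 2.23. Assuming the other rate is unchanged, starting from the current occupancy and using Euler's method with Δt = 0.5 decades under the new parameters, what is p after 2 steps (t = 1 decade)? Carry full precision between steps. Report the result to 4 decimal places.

Balance c(1−p*) = e gives c = e/(1 − 0.57500) = 0.172/0.42500 = 0.40471.
Starting from p₀ = 0.57500; update p ← p + (dp/dt)·Δt with the new parameters.
  1  |  dp/dt·Δt = -0.060823  |  p_1 = 0.514176
  2  |  dp/dt·Δt = -0.048061  |  p_2 = 0.466115

0.4661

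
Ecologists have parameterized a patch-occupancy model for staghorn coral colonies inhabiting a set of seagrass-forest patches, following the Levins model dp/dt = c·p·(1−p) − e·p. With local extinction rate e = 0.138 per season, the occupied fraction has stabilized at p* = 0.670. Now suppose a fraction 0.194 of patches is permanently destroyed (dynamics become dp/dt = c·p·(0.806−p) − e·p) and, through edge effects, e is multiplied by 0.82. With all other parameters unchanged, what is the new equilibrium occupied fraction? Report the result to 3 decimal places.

Balance c(1−p*) = e gives c = e/(1 − 0.67000) = 0.138/0.33000 = 0.41818.
New p* = 0.806 − e/c = 0.806 − 0.11316/0.41818 = 0.53540.

0.535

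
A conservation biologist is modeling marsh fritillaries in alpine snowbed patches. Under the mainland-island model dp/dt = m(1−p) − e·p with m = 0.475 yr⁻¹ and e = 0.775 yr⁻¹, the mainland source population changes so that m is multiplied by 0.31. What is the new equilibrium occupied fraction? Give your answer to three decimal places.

Before: p* = 0.475/(0.475+0.775) = 0.3800.
After: m = 0.14725, e = 0.775; p* = 0.14725/0.9223 = 0.1597.

0.160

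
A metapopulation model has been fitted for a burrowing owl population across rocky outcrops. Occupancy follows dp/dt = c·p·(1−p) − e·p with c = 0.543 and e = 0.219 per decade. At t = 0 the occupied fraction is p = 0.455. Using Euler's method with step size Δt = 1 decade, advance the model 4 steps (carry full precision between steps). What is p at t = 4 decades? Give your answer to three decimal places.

Update rule: p ← p + [c·p·(1−p) − e·p]·Δt with Δt = 1.
t = 1: p = 0.45500 + (+0.03501) = 0.49001
t = 2: p = 0.49001 + (+0.02838) = 0.51839
t = 3: p = 0.51839 + (+0.02204) = 0.54043
t = 4: p = 0.54043 + (+0.01651) = 0.55694

0.557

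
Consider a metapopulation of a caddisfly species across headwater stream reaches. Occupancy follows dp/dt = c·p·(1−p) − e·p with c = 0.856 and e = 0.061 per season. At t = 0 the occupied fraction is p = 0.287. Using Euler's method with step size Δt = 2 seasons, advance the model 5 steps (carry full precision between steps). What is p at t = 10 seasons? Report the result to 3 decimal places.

Update rule: p ← p + [c·p·(1−p) − e·p]·Δt with Δt = 2.
t = 2: p = 0.28700 + (+0.31531) = 0.60231
t = 4: p = 0.60231 + (+0.33660) = 0.93891
t = 6: p = 0.93891 + (-0.01635) = 0.92256
t = 8: p = 0.92256 + (+0.00976) = 0.93232
t = 10: p = 0.93232 + (-0.00571) = 0.92660

0.927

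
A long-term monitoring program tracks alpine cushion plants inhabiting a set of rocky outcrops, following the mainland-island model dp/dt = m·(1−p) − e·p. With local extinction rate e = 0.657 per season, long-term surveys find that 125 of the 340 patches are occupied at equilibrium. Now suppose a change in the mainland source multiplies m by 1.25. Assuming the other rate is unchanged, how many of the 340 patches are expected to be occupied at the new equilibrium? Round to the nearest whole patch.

143

Observed p* = 125/340 = 0.36765.
Balance m(1−p*) = e·p* gives m = e·p*/(1−p*) = 0.657×0.36765/0.63235 = 0.38198.
New p* = m/(m+e) = 0.47747/(0.47747+0.65700) = 0.42087.
Expected occupied = 340 × 0.42087 = 143.10 ≈ 143.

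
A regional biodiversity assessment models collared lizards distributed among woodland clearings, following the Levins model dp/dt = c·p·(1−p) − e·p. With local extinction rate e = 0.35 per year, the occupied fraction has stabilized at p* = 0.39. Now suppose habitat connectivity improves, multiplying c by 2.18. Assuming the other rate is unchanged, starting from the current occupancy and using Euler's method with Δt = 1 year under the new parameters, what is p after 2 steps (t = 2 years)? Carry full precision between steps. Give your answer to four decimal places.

0.6676

Balance c(1−p*) = e gives c = e/(1 − 0.39000) = 0.35/0.61000 = 0.57377.
Starting from p₀ = 0.39000; update p ← p + (dp/dt)·Δt with the new parameters.
step 1: Δp = +0.16107, p = 0.55107
step 2: Δp = +0.11657, p = 0.66764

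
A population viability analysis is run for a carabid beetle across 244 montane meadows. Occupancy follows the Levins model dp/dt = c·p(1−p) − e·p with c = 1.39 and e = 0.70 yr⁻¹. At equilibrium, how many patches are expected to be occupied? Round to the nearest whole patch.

121

p* = 1 − e/c = 1 − 0.70/1.39 = 0.4964.
Expected occupied patches = N × p* = 244 × 0.4964 = 121.12 ≈ 121.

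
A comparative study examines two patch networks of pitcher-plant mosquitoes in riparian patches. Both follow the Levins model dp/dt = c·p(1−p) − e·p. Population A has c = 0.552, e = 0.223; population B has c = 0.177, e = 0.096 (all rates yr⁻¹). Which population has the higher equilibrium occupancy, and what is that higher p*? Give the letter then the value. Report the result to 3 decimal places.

A, 0.596

A: p*_A = 1 − 0.223/0.552 = 0.5960.
B: p*_B = 1 − 0.096/0.177 = 0.4576.
A is higher at 0.5960.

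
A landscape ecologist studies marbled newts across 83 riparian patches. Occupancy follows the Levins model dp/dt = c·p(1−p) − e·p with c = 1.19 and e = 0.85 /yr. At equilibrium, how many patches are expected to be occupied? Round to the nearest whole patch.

p* = 1 − e/c = 1 − 0.85/1.19 = 0.2857.
Expected occupied patches = N × p* = 83 × 0.2857 = 23.71 ≈ 24.

24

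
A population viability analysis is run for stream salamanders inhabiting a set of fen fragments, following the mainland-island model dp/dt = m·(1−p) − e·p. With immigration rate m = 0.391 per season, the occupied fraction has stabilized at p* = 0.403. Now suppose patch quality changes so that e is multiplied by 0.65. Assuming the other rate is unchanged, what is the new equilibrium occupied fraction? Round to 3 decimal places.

0.509

Balance m(1−p*) = e·p* gives e = m(1−p*)/p* = 0.391×0.59700/0.40300 = 0.57922.
New p* = m/(m+e) = 0.39100/(0.39100+0.37649) = 0.50945.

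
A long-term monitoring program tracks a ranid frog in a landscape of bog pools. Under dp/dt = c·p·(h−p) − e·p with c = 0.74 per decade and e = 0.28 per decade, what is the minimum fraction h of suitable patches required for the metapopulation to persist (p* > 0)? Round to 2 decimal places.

0.38

p* = h − e/c is positive only when h > e/c.
h_min = e/c = 0.28/0.74 = 0.3784.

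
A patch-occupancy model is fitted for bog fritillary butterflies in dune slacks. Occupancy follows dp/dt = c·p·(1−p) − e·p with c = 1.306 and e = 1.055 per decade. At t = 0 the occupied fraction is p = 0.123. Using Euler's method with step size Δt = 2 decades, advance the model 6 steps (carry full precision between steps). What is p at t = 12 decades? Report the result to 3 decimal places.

Update rule: p ← p + [c·p·(1−p) − e·p]·Δt with Δt = 2.
step 1: Δp = +0.02223, p = 0.14523
step 2: Δp = +0.01781, p = 0.16304
step 3: Δp = +0.01241, p = 0.17546
step 4: Δp = +0.00767, p = 0.18312
step 5: Δp = +0.00434, p = 0.18746
step 6: Δp = +0.00232, p = 0.18978

0.190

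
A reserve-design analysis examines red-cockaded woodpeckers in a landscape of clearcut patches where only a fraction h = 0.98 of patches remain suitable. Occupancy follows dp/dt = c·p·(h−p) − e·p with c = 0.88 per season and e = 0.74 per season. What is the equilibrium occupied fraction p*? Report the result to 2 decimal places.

0.14

Setting dp/dt = 0 and dividing by p* gives c·(h−p*) = e.
So p* = h − e/c = 0.98 − 0.74/0.88 = 0.98 − 0.8409 = 0.1391.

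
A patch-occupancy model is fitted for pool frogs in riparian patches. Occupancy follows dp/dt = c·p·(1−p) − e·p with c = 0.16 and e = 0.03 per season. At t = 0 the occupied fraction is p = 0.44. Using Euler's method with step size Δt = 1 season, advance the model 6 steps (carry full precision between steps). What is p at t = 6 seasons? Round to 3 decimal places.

Update rule: p ← p + [c·p·(1−p) − e·p]·Δt with Δt = 1.
t = 1: p = 0.44000 + (+0.02622) = 0.46622
t = 2: p = 0.46622 + (+0.02583) = 0.49205
t = 3: p = 0.49205 + (+0.02523) = 0.51728
t = 4: p = 0.51728 + (+0.02443) = 0.54172
t = 5: p = 0.54172 + (+0.02347) = 0.56519
t = 6: p = 0.56519 + (+0.02236) = 0.58755

0.588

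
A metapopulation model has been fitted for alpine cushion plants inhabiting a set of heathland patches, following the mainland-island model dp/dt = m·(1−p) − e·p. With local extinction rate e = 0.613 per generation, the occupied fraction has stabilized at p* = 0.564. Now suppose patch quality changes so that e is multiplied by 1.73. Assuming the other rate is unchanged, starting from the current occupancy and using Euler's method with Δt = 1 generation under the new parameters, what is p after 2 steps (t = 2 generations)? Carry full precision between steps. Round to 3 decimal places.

Balance m(1−p*) = e·p* gives m = e·p*/(1−p*) = 0.613×0.56400/0.43600 = 0.79296.
Starting from p₀ = 0.56400; update p ← p + (dp/dt)·Δt with the new parameters.
t = 1: p = 0.56400 + (-0.25238) = 0.31162
t = 2: p = 0.31162 + (+0.21540) = 0.52701

0.527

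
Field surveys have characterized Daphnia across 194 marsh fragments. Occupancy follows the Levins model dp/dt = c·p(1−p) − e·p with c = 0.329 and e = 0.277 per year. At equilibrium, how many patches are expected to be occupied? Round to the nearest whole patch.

31

p* = 1 − e/c = 1 − 0.277/0.329 = 0.1581.
Expected occupied patches = N × p* = 194 × 0.1581 = 30.66 ≈ 31.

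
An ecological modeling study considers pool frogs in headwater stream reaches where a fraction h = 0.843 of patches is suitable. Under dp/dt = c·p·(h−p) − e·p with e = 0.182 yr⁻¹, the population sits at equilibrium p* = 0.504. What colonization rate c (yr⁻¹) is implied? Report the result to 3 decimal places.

0.537

At equilibrium c(h−p*) = e, so c = e/(h−p*).
c = 0.182/(0.843 − 0.504) = 0.182/0.3390 = 0.5369.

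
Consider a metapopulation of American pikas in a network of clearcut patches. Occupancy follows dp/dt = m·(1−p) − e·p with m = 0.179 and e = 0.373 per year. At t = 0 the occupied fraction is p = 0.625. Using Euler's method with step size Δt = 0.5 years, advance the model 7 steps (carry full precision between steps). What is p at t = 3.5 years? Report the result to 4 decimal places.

0.3556

Update rule: p ← p + [m·(1−p) − e·p]·Δt with Δt = 0.5.
step 1: Δp = -0.08300, p = 0.54200
step 2: Δp = -0.06009, p = 0.48191
step 3: Δp = -0.04351, p = 0.43840
step 4: Δp = -0.03150, p = 0.40690
step 5: Δp = -0.02281, p = 0.38410
step 6: Δp = -0.01651, p = 0.36759
step 7: Δp = -0.01195, p = 0.35563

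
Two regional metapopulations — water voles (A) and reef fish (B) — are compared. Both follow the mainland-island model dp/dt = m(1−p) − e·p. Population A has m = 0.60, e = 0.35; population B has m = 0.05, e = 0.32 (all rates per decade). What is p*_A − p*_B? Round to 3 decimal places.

0.496

A: p*_A = m/(m+e) = 0.60/0.9500 = 0.6316.
B: p*_B = 0.05/0.3700 = 0.1351.
p*_A − p*_B = 0.6316 − 0.1351 = 0.4964.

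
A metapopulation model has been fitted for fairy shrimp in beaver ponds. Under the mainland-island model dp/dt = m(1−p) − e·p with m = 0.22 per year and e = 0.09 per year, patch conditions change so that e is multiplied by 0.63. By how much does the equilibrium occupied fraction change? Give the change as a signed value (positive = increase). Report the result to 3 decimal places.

Before: p* = 0.22/(0.22+0.09) = 0.7097.
After: m = 0.22, e = 0.0567; p* = 0.22/0.2767 = 0.7951.
Δp* = 0.7951 − 0.7097 = +0.0854.

0.085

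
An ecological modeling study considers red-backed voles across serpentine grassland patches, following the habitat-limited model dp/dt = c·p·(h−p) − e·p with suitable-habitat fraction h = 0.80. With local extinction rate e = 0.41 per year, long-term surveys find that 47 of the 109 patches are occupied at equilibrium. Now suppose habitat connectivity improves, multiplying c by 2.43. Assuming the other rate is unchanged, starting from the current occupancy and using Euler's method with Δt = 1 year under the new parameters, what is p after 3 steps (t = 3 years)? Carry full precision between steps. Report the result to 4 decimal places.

Observed p* = 47/109 = 0.43119.
Balance c(h−p*) = e gives c = e/(0.8 − 0.43119) = 0.41/0.36881 = 1.11169.
Starting from p₀ = 0.43119; update p ← p + (dp/dt)·Δt with the new parameters.
  1  |  dp/dt·Δt = +0.252808  |  p_1 = 0.684001
  2  |  dp/dt·Δt = -0.066101  |  p_2 = 0.617900
  3  |  dp/dt·Δt = +0.050623  |  p_3 = 0.668523

0.6685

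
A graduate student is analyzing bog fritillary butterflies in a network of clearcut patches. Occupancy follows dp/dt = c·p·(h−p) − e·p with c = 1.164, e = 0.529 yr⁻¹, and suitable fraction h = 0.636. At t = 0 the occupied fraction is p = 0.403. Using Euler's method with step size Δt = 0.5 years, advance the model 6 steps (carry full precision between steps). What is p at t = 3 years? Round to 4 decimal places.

Update rule: p ← p + [c·p·(h−p) − e·p]·Δt with Δt = 0.5.
  1  |  dp/dt·Δt = -0.051944  |  p_1 = 0.351056
  2  |  dp/dt·Δt = -0.034636  |  p_2 = 0.316420
  3  |  dp/dt·Δt = -0.024840  |  p_3 = 0.291579
  4  |  dp/dt·Δt = -0.018675  |  p_4 = 0.272905
  5  |  dp/dt·Δt = -0.014513  |  p_5 = 0.258392
  6  |  dp/dt·Δt = -0.011558  |  p_6 = 0.246834

0.2468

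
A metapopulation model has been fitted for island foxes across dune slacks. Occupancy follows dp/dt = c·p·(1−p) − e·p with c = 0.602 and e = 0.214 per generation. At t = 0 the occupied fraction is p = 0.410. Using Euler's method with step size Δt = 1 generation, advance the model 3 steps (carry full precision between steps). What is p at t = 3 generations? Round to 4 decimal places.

Update rule: p ← p + [c·p·(1−p) − e·p]·Δt with Δt = 1.
  1  |  dp/dt·Δt = +0.057884  |  p_1 = 0.467884
  2  |  dp/dt·Δt = +0.049752  |  p_2 = 0.517636
  3  |  dp/dt·Δt = +0.039539  |  p_3 = 0.557174

0.5572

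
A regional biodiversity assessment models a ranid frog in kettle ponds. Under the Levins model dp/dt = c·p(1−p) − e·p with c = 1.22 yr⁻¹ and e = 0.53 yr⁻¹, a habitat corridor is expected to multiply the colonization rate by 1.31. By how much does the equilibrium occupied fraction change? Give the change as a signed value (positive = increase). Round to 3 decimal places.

Before: p* = 1 − 0.53/1.22 = 0.5656.
After the change, c = 1.5982, e = 0.53, so p* = 1 − 0.53/1.5982 = 0.6684.
Δp* = 0.6684 − 0.5656 = +0.1028.

0.103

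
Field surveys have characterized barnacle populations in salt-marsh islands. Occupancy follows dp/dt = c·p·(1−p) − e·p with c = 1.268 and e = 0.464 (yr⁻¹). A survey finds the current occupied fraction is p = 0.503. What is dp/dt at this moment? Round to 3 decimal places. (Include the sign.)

Colonization term: c·p·(1−p) = 1.268×0.503×0.4970 = 0.31699.
Extinction term: e·p = 0.23339.
dp/dt = 0.31699 − 0.23339 = 0.08360.

0.084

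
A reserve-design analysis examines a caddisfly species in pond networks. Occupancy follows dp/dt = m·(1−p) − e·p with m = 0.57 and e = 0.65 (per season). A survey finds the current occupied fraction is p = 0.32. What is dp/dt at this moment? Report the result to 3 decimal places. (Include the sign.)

0.180

Colonization term: m·(1−p) = 0.57×0.6800 = 0.38760.
Extinction term: e·p = 0.20800.
dp/dt = 0.38760 − 0.20800 = 0.17960.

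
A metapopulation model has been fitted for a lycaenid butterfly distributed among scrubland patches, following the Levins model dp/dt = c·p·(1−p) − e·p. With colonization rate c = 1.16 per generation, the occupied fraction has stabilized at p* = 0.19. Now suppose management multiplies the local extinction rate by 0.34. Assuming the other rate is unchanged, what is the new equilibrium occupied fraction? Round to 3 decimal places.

Balance c(1−p*) = e gives e = 1.16×(1 − 0.19000) = 0.93960.
New p* = 1 − e/c = 1 − 0.31946/1.16000 = 0.72460.

0.725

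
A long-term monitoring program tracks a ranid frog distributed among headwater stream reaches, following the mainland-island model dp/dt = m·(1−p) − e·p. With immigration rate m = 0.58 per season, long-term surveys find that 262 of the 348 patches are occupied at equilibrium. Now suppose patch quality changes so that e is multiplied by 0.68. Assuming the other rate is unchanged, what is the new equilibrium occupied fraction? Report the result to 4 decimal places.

Observed p* = 262/348 = 0.75287.
Balance m(1−p*) = e·p* gives e = m(1−p*)/p* = 0.58×0.24713/0.75287 = 0.19039.
New p* = m/(m+e) = 0.58000/(0.58000+0.12947) = 0.81751.

0.8175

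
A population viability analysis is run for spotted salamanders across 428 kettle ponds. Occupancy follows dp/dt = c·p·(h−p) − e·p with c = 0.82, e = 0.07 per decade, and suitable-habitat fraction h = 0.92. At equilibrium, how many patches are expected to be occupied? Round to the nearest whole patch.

357

p* = h − e/c = 0.92 − 0.0854 = 0.8346.
Expected occupied patches = N × p* = 428 × 0.8346 = 357.22 ≈ 357.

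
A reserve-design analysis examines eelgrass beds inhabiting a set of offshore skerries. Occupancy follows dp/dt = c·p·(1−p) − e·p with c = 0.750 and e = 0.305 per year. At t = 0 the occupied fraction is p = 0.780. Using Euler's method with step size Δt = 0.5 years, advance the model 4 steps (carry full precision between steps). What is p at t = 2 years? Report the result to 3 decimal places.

0.647

Update rule: p ← p + [c·p·(1−p) − e·p]·Δt with Δt = 0.5.
t = 0.5: p = 0.78000 + (-0.05460) = 0.72540
t = 1: p = 0.72540 + (-0.03593) = 0.68947
t = 1.5: p = 0.68947 + (-0.02486) = 0.66462
t = 2: p = 0.66462 + (-0.01777) = 0.64685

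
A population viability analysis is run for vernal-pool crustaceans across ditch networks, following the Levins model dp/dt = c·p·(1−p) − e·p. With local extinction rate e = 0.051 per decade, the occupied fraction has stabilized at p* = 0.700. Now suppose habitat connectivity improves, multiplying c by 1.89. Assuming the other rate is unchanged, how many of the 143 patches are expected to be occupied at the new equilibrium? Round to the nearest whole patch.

120

Balance c(1−p*) = e gives c = e/(1 − 0.70000) = 0.051/0.30000 = 0.17000.
New p* = 1 − e/c = 1 − 0.05100/0.32130 = 0.84127.
Expected occupied = 143 × 0.84127 = 120.30 ≈ 120.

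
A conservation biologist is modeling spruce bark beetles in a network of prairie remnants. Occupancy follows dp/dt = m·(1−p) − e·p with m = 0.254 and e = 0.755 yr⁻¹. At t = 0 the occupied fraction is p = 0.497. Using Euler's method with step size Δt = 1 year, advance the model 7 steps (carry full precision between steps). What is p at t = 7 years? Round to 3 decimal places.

Update rule: p ← p + [m·(1−p) − e·p]·Δt with Δt = 1.
t = 1: p = 0.49700 + (-0.24747) = 0.24953
t = 2: p = 0.24953 + (+0.00223) = 0.25175
t = 3: p = 0.25175 + (-0.00002) = 0.25173
t = 4: p = 0.25173 + (+0.00000) = 0.25173
t = 5: p = 0.25173 + (-0.00000) = 0.25173
t = 6: p = 0.25173 + (+0.00000) = 0.25173
t = 7: p = 0.25173 + (-0.00000) = 0.25173

0.252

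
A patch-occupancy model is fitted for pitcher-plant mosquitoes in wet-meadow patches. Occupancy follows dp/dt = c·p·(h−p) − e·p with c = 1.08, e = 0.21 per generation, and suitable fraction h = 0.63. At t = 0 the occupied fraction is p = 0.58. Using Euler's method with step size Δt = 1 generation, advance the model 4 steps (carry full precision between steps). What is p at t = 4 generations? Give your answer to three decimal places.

0.442

Update rule: p ← p + [c·p·(h−p) − e·p]·Δt with Δt = 1.
step 1: Δp = -0.09048, p = 0.48952
step 2: Δp = -0.02853, p = 0.46099
step 3: Δp = -0.01266, p = 0.44833
step 4: Δp = -0.00618, p = 0.44214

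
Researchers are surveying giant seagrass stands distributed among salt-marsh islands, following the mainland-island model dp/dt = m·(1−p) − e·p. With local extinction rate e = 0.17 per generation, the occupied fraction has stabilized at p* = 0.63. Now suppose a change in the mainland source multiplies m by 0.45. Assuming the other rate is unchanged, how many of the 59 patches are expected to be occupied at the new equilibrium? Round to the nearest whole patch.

26

Balance m(1−p*) = e·p* gives m = e·p*/(1−p*) = 0.17×0.63000/0.37000 = 0.28946.
New p* = m/(m+e) = 0.13026/(0.13026+0.17000) = 0.43382.
Expected occupied = 59 × 0.43382 = 25.60 ≈ 26.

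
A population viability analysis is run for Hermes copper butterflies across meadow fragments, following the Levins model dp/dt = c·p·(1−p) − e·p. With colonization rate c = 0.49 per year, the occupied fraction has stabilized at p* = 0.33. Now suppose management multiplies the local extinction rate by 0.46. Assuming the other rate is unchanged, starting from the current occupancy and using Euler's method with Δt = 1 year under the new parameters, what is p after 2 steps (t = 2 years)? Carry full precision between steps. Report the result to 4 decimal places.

0.4462

Balance c(1−p*) = e gives e = 0.49×(1 − 0.33000) = 0.32830.
Starting from p₀ = 0.33000; update p ← p + (dp/dt)·Δt with the new parameters.
p: 0.33000 → 0.38850  (Δp = +0.05850)
p: 0.38850 → 0.44624  (Δp = +0.05774)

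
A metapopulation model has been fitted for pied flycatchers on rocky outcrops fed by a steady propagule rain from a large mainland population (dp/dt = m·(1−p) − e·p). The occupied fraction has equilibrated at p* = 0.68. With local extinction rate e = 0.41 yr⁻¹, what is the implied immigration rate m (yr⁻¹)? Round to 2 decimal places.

At equilibrium m(1−p*) = e·p*, so m = e·p*/(1−p*).
m = 0.41 × 0.68 / 0.3200 = 0.2788/0.3200 = 0.8713.

0.87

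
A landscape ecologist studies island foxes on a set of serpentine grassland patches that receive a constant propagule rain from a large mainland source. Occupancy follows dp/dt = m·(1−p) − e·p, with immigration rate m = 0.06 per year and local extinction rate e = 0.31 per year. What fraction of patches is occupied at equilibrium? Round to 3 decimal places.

At equilibrium the propagule rain into empty patches balances local extinction: m(1−p*) = e·p*.
p* = m/(m+e) = 0.06/(0.06+0.31) = 0.06/0.3700 = 0.1622.

0.162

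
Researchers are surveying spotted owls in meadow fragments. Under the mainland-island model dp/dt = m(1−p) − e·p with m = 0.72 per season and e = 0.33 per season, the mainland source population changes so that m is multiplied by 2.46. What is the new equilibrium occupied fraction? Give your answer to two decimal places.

Before: p* = 0.72/(0.72+0.33) = 0.6857.
After: m = 1.7712, e = 0.33; p* = 1.7712/2.1012 = 0.8429.

0.84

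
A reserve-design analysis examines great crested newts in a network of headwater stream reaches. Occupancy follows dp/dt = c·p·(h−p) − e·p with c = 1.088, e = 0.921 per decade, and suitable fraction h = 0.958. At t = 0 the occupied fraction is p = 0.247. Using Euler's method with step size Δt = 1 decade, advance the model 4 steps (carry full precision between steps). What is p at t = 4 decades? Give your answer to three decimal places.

Update rule: p ← p + [c·p·(h−p) − e·p]·Δt with Δt = 1.
t = 1: p = 0.24700 + (-0.03642) = 0.21058
t = 2: p = 0.21058 + (-0.02270) = 0.18788
t = 3: p = 0.18788 + (-0.01561) = 0.17227
t = 4: p = 0.17227 + (-0.01139) = 0.16088

0.161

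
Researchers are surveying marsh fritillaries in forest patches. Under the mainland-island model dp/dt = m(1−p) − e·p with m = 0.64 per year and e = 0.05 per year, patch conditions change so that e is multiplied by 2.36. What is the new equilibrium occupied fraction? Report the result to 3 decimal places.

Before: p* = 0.64/(0.64+0.05) = 0.9275.
After: m = 0.64, e = 0.118; p* = 0.64/0.7580 = 0.8443.

0.844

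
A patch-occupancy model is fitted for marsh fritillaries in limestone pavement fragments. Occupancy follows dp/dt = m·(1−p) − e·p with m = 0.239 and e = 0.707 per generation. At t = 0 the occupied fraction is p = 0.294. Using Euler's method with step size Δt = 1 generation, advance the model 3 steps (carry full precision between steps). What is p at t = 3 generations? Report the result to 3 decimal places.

Update rule: p ← p + [m·(1−p) − e·p]·Δt with Δt = 1.
  1  |  dp/dt·Δt = -0.039124  |  p_1 = 0.254876
  2  |  dp/dt·Δt = -0.002113  |  p_2 = 0.252763
  3  |  dp/dt·Δt = -0.000114  |  p_3 = 0.252649

0.253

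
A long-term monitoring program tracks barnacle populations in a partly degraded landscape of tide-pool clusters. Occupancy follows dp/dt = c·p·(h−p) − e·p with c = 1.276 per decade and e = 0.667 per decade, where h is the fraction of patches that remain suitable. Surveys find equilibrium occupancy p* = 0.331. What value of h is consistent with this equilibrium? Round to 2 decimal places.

0.85

At equilibrium c(h−p*) = e, so h = p* + e/c.
h = 0.331 + 0.667/1.276 = 0.331 + 0.5227 = 0.8537.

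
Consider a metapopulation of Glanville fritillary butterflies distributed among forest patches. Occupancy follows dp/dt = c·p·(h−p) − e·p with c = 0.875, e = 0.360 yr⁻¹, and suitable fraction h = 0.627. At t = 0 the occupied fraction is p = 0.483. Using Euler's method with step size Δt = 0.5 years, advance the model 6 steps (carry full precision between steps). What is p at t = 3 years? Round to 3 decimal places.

0.304

Update rule: p ← p + [c·p·(h−p) − e·p]·Δt with Δt = 0.5.
p: 0.48300 → 0.42649  (Δp = -0.05651)
p: 0.42649 → 0.38713  (Δp = -0.03935)
p: 0.38713 → 0.35808  (Δp = -0.02906)
p: 0.35808 → 0.33575  (Δp = -0.02232)
p: 0.33575 → 0.31810  (Δp = -0.01765)
p: 0.31810 → 0.30383  (Δp = -0.01427)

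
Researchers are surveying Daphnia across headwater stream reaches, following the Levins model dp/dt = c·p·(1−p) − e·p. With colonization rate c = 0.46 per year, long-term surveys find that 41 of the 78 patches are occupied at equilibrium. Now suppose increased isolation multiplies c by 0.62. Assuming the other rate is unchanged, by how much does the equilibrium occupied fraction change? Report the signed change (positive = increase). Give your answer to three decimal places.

-0.291

Observed p* = 41/78 = 0.52564.
Balance c(1−p*) = e gives e = 0.46×(1 − 0.52564) = 0.21821.
New p* = 1 − e/c = 1 − 0.21821/0.28520 = 0.23489.
Δp* = 0.23489 − 0.52564 = -0.29075.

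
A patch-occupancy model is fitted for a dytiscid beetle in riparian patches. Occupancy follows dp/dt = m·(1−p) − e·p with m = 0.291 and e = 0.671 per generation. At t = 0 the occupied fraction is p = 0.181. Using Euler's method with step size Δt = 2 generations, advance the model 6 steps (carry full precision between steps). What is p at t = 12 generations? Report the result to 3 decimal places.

Update rule: p ← p + [m·(1−p) − e·p]·Δt with Δt = 2.
  1  |  dp/dt·Δt = +0.233756  |  p_1 = 0.414756
  2  |  dp/dt·Δt = -0.215991  |  p_2 = 0.198765
  3  |  dp/dt·Δt = +0.199575  |  p_3 = 0.398341
  4  |  dp/dt·Δt = -0.184408  |  p_4 = 0.213933
  5  |  dp/dt·Δt = +0.170393  |  p_5 = 0.384326
  6  |  dp/dt·Δt = -0.157443  |  p_6 = 0.226883

0.227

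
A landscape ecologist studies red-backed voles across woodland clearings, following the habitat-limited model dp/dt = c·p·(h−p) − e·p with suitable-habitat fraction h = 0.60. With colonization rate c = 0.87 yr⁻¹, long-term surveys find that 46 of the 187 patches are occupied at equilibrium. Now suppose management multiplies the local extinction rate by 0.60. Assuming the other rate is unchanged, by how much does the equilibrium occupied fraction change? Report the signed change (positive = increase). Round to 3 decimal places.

0.142

Observed p* = 46/187 = 0.24599.
Balance c(h−p*) = e gives e = 0.87×(0.6 − 0.24599) = 0.30799.
New p* = 0.6 − e/c = 0.6 − 0.18479/0.87000 = 0.38760.
Δp* = 0.38760 − 0.24599 = +0.14161.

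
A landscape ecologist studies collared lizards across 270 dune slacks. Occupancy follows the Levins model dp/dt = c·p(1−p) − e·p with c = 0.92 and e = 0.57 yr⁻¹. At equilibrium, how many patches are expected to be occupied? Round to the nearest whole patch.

103

p* = 1 − e/c = 1 − 0.57/0.92 = 0.3804.
Expected occupied patches = N × p* = 270 × 0.3804 = 102.72 ≈ 103.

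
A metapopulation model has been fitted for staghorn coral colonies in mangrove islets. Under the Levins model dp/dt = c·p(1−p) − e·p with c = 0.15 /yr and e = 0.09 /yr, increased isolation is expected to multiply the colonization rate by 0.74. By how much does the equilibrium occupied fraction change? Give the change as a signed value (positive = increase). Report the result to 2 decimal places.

-0.21

Before: p* = 1 − 0.09/0.15 = 0.4000.
After the change, c = 0.111, e = 0.09, so p* = 1 − 0.09/0.111 = 0.1892.
Δp* = 0.1892 − 0.4000 = -0.2108.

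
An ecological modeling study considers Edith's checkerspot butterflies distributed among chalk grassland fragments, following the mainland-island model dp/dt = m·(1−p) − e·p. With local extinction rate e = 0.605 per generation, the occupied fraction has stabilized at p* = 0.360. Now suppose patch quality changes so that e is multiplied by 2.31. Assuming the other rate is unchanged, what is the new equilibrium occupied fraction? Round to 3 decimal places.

Balance m(1−p*) = e·p* gives m = e·p*/(1−p*) = 0.605×0.36000/0.64000 = 0.34031.
New p* = m/(m+e) = 0.34031/(0.34031+1.39755) = 0.19582.

0.196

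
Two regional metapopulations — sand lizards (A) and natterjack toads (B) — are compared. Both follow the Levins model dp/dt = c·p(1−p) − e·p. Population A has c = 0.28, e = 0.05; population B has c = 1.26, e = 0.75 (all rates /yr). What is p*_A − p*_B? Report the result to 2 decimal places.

0.42

A: p*_A = 1 − 0.05/0.28 = 0.8214.
B: p*_B = 1 − 0.75/1.26 = 0.4048.
p*_A − p*_B = 0.8214 − 0.4048 = 0.4167.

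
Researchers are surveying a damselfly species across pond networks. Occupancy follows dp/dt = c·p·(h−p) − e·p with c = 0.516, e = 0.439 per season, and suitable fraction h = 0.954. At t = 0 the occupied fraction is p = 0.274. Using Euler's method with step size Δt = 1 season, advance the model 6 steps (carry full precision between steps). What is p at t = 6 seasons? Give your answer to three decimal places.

0.184

Update rule: p ← p + [c·p·(h−p) − e·p]·Δt with Δt = 1.
  1  |  dp/dt·Δt = -0.024145  |  p_1 = 0.249855
  2  |  dp/dt·Δt = -0.018904  |  p_2 = 0.230951
  3  |  dp/dt·Δt = -0.015221  |  p_3 = 0.215730
  4  |  dp/dt·Δt = -0.012524  |  p_4 = 0.203206
  5  |  dp/dt·Δt = -0.010483  |  p_5 = 0.192723
  6  |  dp/dt·Δt = -0.008900  |  p_6 = 0.183822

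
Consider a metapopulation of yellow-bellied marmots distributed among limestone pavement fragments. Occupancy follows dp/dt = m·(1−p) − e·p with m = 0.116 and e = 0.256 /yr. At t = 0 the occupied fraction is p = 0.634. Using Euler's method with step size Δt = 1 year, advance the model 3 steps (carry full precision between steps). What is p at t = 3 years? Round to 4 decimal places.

Update rule: p ← p + [m·(1−p) − e·p]·Δt with Δt = 1.
t = 1: p = 0.63400 + (-0.11985) = 0.51415
t = 2: p = 0.51415 + (-0.07526) = 0.43889
t = 3: p = 0.43889 + (-0.04727) = 0.39162

0.3916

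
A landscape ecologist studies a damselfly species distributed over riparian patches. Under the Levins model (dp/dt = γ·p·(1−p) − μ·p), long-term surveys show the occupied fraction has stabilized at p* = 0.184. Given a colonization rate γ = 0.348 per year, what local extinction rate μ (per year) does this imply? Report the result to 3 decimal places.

0.284

At equilibrium γ(1−p*) = μ.
μ = 0.348 × (1 − 0.184) = 0.348 × 0.8160 = 0.2840.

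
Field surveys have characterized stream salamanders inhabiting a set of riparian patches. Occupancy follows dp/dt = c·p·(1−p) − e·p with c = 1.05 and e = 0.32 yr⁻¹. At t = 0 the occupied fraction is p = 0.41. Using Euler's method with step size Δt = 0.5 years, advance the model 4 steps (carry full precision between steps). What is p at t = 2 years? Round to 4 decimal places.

Update rule: p ← p + [c·p·(1−p) − e·p]·Δt with Δt = 0.5.
step 1: Δp = +0.06140, p = 0.47140
step 2: Δp = +0.05540, p = 0.52679
step 3: Δp = +0.04659, p = 0.57338
step 4: Δp = +0.03668, p = 0.61006

0.6101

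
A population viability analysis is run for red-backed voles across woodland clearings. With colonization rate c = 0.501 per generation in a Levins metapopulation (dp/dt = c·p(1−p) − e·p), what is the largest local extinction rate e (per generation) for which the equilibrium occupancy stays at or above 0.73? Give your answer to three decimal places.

1 − e/c ≥ 0.73 ⇒ e ≤ c(1 − 0.73) = 0.501 × 0.2700.
e_max = 0.1353.

0.135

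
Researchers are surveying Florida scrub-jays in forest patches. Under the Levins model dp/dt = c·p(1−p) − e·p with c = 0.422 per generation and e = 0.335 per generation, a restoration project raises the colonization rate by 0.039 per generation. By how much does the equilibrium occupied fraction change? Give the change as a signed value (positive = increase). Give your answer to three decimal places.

0.067

Before: p* = 1 − 0.335/0.422 = 0.2062.
After the change, c = 0.461, e = 0.335, so p* = 1 − 0.335/0.461 = 0.2733.
Δp* = 0.2733 − 0.2062 = +0.0672.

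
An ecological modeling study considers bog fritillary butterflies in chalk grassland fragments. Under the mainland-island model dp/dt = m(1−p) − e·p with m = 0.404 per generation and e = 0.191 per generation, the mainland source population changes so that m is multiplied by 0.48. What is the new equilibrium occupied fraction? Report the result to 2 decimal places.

0.50

Before: p* = 0.404/(0.404+0.191) = 0.6790.
After: m = 0.19392, e = 0.191; p* = 0.19392/0.3849 = 0.5038.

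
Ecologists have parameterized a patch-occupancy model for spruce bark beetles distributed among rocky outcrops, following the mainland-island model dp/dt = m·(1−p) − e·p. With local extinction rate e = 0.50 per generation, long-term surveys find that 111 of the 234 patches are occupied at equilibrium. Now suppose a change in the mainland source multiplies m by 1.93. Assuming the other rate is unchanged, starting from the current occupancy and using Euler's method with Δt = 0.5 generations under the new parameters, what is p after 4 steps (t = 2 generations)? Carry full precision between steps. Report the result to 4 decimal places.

Observed p* = 111/234 = 0.47436.
Balance m(1−p*) = e·p* gives m = e·p*/(1−p*) = 0.50×0.47436/0.52564 = 0.45122.
Starting from p₀ = 0.47436; update p ← p + (dp/dt)·Δt with the new parameters.
t = 0.5: p = 0.47436 + (+0.11029) = 0.58465
t = 1: p = 0.58465 + (+0.03469) = 0.61934
t = 1.5: p = 0.61934 + (+0.01091) = 0.63025
t = 2: p = 0.63025 + (+0.00343) = 0.63369

0.6337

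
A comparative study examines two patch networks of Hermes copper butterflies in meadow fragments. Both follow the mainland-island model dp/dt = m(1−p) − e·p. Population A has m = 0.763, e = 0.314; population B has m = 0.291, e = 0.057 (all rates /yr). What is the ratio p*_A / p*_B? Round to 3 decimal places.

A: p*_A = m/(m+e) = 0.763/1.0770 = 0.7084.
B: p*_B = 0.291/0.3480 = 0.8362.
p*_A / p*_B = 0.7084/0.8362 = 0.8472.

0.847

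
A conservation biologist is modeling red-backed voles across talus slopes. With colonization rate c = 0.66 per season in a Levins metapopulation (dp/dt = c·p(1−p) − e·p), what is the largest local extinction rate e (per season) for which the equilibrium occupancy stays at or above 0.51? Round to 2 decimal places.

0.32

1 − e/c ≥ 0.51 ⇒ e ≤ c(1 − 0.51) = 0.66 × 0.4900.
e_max = 0.3234.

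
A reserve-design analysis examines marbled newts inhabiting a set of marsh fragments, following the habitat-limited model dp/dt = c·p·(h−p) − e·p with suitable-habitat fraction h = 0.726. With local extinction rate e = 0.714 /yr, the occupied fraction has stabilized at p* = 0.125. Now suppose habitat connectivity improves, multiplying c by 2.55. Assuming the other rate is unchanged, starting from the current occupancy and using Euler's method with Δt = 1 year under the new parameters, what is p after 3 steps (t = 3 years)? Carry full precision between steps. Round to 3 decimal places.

Balance c(h−p*) = e gives c = e/(0.726 − 0.12500) = 0.714/0.60100 = 1.18802.
Starting from p₀ = 0.12500; update p ← p + (dp/dt)·Δt with the new parameters.
t = 1: p = 0.12500 + (+0.13834) = 0.26334
t = 2: p = 0.26334 + (+0.18107) = 0.44441
t = 3: p = 0.44441 + (+0.06180) = 0.50621

0.506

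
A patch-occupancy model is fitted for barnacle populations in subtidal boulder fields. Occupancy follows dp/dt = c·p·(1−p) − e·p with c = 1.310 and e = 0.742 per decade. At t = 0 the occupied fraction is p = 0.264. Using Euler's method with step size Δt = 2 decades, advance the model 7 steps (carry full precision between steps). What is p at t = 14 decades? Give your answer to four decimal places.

0.4336

Update rule: p ← p + [c·p·(1−p) − e·p]·Δt with Δt = 2.
t = 2: p = 0.26400 + (+0.11730) = 0.38130
t = 4: p = 0.38130 + (+0.05224) = 0.43354
t = 6: p = 0.43354 + (+0.00006) = 0.43359
t = 8: p = 0.43359 + (-0.00001) = 0.43359
t = 10: p = 0.43359 + (+0.00000) = 0.43359
t = 12: p = 0.43359 + (-0.00000) = 0.43359
t = 14: p = 0.43359 + (+0.00000) = 0.43359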